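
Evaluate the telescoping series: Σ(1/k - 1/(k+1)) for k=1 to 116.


Telescoping: adjacent terms cancel.
= 1/1 - 1/117
= 1 - 1/117 = 116/117

Sum = 116/117


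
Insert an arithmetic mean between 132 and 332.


AM = (132 + 332)/2 = 464/2 = 232

AM = 232


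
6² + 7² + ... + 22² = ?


Σₖ₌6^22 k² = Σₖ₌₁^22 k² − Σₖ₌₁^5 k²
= 22·23·45/6 − 5·6·11/6
= 3795 − 55 = 3740

Σk² = 3740


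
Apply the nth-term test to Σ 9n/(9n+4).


lim(n→∞) 9n/(9n+4) = 9/9 = 1  (divide numerator and denominator by n)
lim aₙ = 1 ≠ 0 → series DIVERGES

Diverges (lim aₙ = 1 ≠ 0)


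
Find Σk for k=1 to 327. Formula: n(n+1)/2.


n(n+1)/2 = 327×328/2 = 107256/2 = 53628

Σk = 53628


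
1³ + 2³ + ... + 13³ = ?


n(n+1)/2 = 13×14/2 = 91
Σk³ = 91² = 8281

Σk³ = 8281


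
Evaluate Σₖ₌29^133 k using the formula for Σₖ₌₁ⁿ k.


Σₖ₌29^133 k = Σₖ₌₁^133 k − Σₖ₌₁^28 k
= 133·134/2 − 28·29/2
= 8911 − 406 = 8505

Σk = 8505


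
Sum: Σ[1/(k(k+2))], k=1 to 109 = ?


1/(k(k+2)) = (1/2)·(1/k - 1/(k+2)) (partial fractions)
Telescoping: Σ = (1/2)·(1 + 1/2 - 1/110 - 1/111) = 9047/12210

Sum = 9047/12210


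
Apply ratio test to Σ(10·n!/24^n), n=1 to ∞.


aₙ = 10·n!/24^n
a_{n+1}/aₙ = (n+1)!/24^(n+1) × 24^n/n!  (constant 10 cancels)
= (n+1)/24
L = lim(n→∞) (n+1)/24 = ∞
L > 1 → series DIVERGES

Diverges (ratio test: L = ∞ > 1)


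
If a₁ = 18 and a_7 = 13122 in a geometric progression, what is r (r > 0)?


r^(n-1) = aₙ/a₁
r^6 = 13122/18 = 729
r = 729^(1/6)
= ±3; taking r > 0 gives r = 3

r = 3


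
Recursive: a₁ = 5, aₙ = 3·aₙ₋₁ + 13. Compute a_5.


Computing step by step:
a_1 = 5
a_2 = 28
a_3 = 97
a_4 = 304
a_5 = 925


a_5 = 925


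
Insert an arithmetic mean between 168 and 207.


AM = (168 + 207)/2 = 375/2 = 187.5

AM = 187.5


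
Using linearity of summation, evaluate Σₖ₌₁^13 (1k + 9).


Σ(1k+9) = 1·Σk + 9·n
= 1·91 + 9·13
= 91 + 117 = 208

Σ = 208


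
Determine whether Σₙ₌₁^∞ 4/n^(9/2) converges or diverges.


p-series test: Σ c/n^p converges if p > 1, diverges if p ≤ 1 (constant c > 0 doesn't affect convergence).
p = 9/2
9/2 > 1 → CONVERGES

Converges (p = 9/2 > 1)


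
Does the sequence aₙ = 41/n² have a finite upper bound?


a₁ = 41, a₂ = 41/4, a₃ = 41/9, ...
0 < aₙ ≤ 41 for all n ≥ 1
The sequence IS bounded

Bounded (0 < aₙ ≤ 41)


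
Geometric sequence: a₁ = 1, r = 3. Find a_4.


aₙ = a₁·r^(n-1)
= 1×3^3
= 1×27
= 27

a_4 = 27


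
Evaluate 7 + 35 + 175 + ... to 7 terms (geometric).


Sₙ = 7×(5^7 - 1)/(5 - 1)
= 7×(78125 - 1)/4
= 7×78124/4
= 136717

S_7 = 136717


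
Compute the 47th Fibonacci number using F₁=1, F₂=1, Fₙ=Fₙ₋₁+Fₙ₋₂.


Fibonacci sequence: 1, 1, 2, 3, 5, 8, 13, 21, 34, 55, 89, ...
F(47) = 2971215073

F(47) = 2971215073


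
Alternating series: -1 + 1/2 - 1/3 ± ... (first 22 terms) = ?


S = -1 + 1/2 - 1/3 + 1/4 - 1/5 + 1/6 - 1/7 + 1/8 ± ...
= -0.6709
(Full series converges to -ln(2) ≈ -0.6931)

S_22 = -0.6709


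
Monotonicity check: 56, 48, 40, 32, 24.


Differences: -8, -8, -8, -8
All differences < 0 → strictly DECREASING

Monotonically decreasing


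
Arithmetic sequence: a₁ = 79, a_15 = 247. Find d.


d = (aₙ - a₁)/(n-1)
= (247 - 79)/(15-1)
= 168/14 = 12

d = 12


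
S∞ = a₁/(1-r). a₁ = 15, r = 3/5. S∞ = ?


S∞ = a₁/(1-r) = 15/(1 - 3/5)
= 15/(2/5)
= 75/2

S∞ = 75/2


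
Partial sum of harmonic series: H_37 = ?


H_37 = 1/1 + 1/2 + 1/3 + ... + 1/37
= 2040798836801833/485721041551200
≈ 4.2016

H_37 = 2040798836801833/485721041551200 ≈ 4.2016


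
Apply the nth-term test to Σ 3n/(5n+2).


lim(n→∞) 3n/(5n+2) = 3/5 = 3/5  (divide numerator and denominator by n)
lim aₙ = 3/5 ≠ 0 → series DIVERGES

Diverges (lim aₙ = 3/5 ≠ 0)


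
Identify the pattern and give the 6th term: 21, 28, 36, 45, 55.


Pattern: triangular numbers: n(n+1)/2
Terms: 21, 28, 36, 45, 55
Next term = 66

Next term = 66


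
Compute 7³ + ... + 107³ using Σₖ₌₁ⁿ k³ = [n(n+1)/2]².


Σₖ₌7^107 k³ = [107·108/2]² − [6·7/2]²
= 33385284 − 441 = 33384843

Σk³ = 33384843


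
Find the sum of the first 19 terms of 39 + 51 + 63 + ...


aₙ = 39 + (19-1)×12 = 255
Sₙ = n(a₁+aₙ)/2 = 19×(39+255)/2
= 19×294/2 = 2793

S_19 = 2793


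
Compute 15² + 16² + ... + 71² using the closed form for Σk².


Σₖ₌15^71 k² = Σₖ₌₁^71 k² − Σₖ₌₁^14 k²
= 71·72·143/6 − 14·15·29/6
= 121836 − 1015 = 120821

Σk² = 120821


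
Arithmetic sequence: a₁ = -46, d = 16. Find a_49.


aₙ = a₁ + (n-1)d
= -46 + (49-1)×16
= -46 + 768
= 722

a_49 = 722


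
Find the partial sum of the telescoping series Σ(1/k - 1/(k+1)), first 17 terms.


Telescoping: adjacent terms cancel.
= 1/1 - 1/18
= 1 - 1/18 = 17/18

Sum = 17/18


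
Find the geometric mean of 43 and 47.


GM = √(43×47) = √2021 = 44.9555

GM = 44.9555


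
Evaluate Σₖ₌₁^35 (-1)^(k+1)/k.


S = 1 - 1/2 + 1/3 - 1/4 + 1/5 - 1/6 + 1/7 - 1/8 ± ...
= 0.7072
(Full series converges to +ln(2) ≈ +0.6931)

S_35 = 0.7072


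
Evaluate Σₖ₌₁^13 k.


n(n+1)/2 = 13×14/2 = 182/2 = 91

Σk = 91


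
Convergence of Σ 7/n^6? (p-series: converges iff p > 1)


p-series test: Σ c/n^p converges if p > 1, diverges if p ≤ 1 (constant c > 0 doesn't affect convergence).
p = 6
6 > 1 → CONVERGES

Converges (p = 6 > 1)


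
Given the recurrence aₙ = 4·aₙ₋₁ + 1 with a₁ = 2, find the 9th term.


Computing step by step:
a_1 = 2
a_2 = 9
a_3 = 37
a_4 = 149
a_5 = 597
a_6 = 2389
a_7 = 9557
a_8 = 38229
a_9 = 152917


a_9 = 152917


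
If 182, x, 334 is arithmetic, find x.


AM = (182 + 334)/2 = 516/2 = 258

AM = 258


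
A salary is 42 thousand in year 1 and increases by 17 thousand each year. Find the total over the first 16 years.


aₙ = 42 + (16-1)×17 = 297
Sₙ = n(a₁+aₙ)/2 = 16×(42+297)/2
= 16×339/2 = 2712

S_16 = 2712


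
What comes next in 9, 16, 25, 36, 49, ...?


Pattern: perfect squares: n²
Terms: 9, 16, 25, 36, 49
Next term = 64

Next term = 64


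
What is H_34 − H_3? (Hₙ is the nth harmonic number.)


Σₖ₌4^34 1/k = 1/4 + 1/5 + 1/6 + ... + 1/34
= 29994937019149/13127595717600
≈ 2.2849

Sum = 29994937019149/13127595717600 ≈ 2.2849


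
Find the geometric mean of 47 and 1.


GM = √(47×1) = √47 = 6.8557

GM = 6.8557


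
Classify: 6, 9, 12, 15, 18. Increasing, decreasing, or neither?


Differences: 3, 3, 3, 3
All differences > 0 → strictly INCREASING

Monotonically increasing


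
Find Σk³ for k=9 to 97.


Σₖ₌9^97 k³ = [97·98/2]² − [8·9/2]²
= 22591009 − 1296 = 22589713

Σk³ = 22589713


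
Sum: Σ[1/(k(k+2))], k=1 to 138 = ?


1/(k(k+2)) = (1/2)·(1/k - 1/(k+2)) (partial fractions)
Telescoping: Σ = (1/2)·(1 + 1/2 - 1/139 - 1/140) = 28911/38920

Sum = 28911/38920


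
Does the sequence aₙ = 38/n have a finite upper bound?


a₁ = 38, a₂ = 38/2, a₃ = 38/3, ...
0 < aₙ ≤ 38 for all n ≥ 1
Lower bound: 0, Upper bound: 38
The sequence IS bounded

Bounded (0 < aₙ ≤ 38)


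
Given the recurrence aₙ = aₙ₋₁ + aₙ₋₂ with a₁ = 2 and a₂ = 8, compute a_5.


Computing iteratively: 2, 8, 10, 18, 28
a_5 = 28

a_5 = 28


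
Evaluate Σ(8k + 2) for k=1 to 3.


Σ(8k+2) = 8·Σk + 2·n
= 8·6 + 2·3
= 48 + 6 = 54

Σ = 54


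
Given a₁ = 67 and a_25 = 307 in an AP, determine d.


d = (aₙ - a₁)/(n-1)
= (307 - 67)/(25-1)
= 240/24 = 10

d = 10


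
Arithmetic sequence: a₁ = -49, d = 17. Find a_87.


aₙ = a₁ + (n-1)d
= -49 + (87-1)×17
= -49 + 1462
= 1413

a_87 = 1413


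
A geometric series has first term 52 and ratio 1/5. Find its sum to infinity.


S∞ = a₁/(1-r) = 52/(1 - 1/5)
= 52/(4/5)
= 65

S∞ = 65


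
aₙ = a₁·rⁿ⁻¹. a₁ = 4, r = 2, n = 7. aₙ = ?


aₙ = a₁·r^(n-1)
= 4×2^6
= 4×64
= 256

a_7 = 256


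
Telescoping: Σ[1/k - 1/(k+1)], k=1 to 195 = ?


Telescoping: adjacent terms cancel.
= 1/1 - 1/196
= 1 - 1/196 = 195/196

Sum = 195/196


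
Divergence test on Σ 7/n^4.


lim(n→∞) 7/n^4 = 0
lim aₙ = 0 → nth-term test is INCONCLUSIVE
(Need other tests; this is actually a convergent p-series with p=4 > 1)

Inconclusive (lim aₙ = 0; need another test)


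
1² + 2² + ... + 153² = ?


n = 153
n(n+1)(2n+1)/6 = 153×154×307/6
= 7233534/6 = 1205589

Σk² = 1205589


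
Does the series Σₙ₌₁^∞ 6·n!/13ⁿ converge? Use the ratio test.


aₙ = 6·n!/13^n
a_{n+1}/aₙ = (n+1)!/13^(n+1) × 13^n/n!  (constant 6 cancels)
= (n+1)/13
L = lim(n→∞) (n+1)/13 = ∞
L > 1 → series DIVERGES

Diverges (ratio test: L = ∞ > 1)


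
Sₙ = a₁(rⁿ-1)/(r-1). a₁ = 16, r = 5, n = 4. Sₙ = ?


Sₙ = 16×(5^4 - 1)/(5 - 1)
= 16×(625 - 1)/4
= 16×624/4
= 2496

S_4 = 2496


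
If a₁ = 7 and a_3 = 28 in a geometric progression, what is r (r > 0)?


r^(n-1) = aₙ/a₁
r^2 = 28/7 = 4
r = 4^(1/2)
= ±2; taking r > 0 gives r = 2

r = 2


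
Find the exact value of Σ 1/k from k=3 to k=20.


Σₖ₌3^20 1/k = 1/3 + 1/4 + 1/5 + ... + 1/20
= 32555879/15519504
≈ 2.0977

Sum = 32555879/15519504 ≈ 2.0977


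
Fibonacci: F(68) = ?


Fibonacci sequence: 1, 1, 2, 3, 5, 8, 13, 21, 34, 55, 89, ...
F(68) = 72723460248141

F(68) = 72723460248141


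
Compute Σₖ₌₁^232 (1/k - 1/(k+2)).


Telescoping with gap 2: two head and two tail terms survive.
= (1 + 1/2) - (1/233 + 1/234)
= 3/2 - 1/233 - 1/234 = 40658/27261

Sum = 40658/27261


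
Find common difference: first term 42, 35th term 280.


d = (aₙ - a₁)/(n-1)
= (280 - 42)/(35-1)
= 238/34 = 7

d = 7


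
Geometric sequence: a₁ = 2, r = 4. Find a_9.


aₙ = a₁·r^(n-1)
= 2×4^8
= 2×65536
= 131072

a_9 = 131072


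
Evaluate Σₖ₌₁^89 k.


n(n+1)/2 = 89×90/2 = 8010/2 = 4005

Σk = 4005


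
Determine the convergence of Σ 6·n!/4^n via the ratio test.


aₙ = 6·n!/4^n
a_{n+1}/aₙ = (n+1)!/4^(n+1) × 4^n/n!  (constant 6 cancels)
= (n+1)/4
L = lim(n→∞) (n+1)/4 = ∞
L > 1 → series DIVERGES

Diverges (ratio test: L = ∞ > 1)


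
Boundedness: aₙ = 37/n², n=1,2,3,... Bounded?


a₁ = 37, a₂ = 37/4, a₃ = 37/9, ...
0 < aₙ ≤ 37 for all n ≥ 1
The sequence IS bounded

Bounded (0 < aₙ ≤ 37)


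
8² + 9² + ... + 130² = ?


Σₖ₌8^130 k² = Σₖ₌₁^130 k² − Σₖ₌₁^7 k²
= 130·131·261/6 − 7·8·15/6
= 740805 − 140 = 740665

Σk² = 740665


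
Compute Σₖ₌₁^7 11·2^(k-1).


Sₙ = 11×(2^7 - 1)/(2 - 1)
= 11×(128 - 1)/1
= 11×127/1
= 1397

S_7 = 1397


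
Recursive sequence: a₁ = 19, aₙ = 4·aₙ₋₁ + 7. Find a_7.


Computing step by step:
a_1 = 19
a_2 = 83
a_3 = 339
a_4 = 1363
a_5 = 5459
a_6 = 21843
a_7 = 87379


a_7 = 87379


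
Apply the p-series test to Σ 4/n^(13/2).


p-series test: Σ c/n^p converges if p > 1, diverges if p ≤ 1 (constant c > 0 doesn't affect convergence).
p = 13/2
13/2 > 1 → CONVERGES

Converges (p = 13/2 > 1)


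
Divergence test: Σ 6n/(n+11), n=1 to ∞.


lim(n→∞) 6n/(n+11) = 6/1 = 6  (divide numerator and denominator by n)
lim aₙ = 6 ≠ 0 → series DIVERGES

Diverges (lim aₙ = 6 ≠ 0)


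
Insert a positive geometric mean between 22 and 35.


GM = √(22×35) = √770 = 27.7489

GM = 27.7489


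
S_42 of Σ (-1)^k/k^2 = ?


S = -1 + 1/4 - 1/9 + 1/16 - 1/25 + 1/36 - 1/49 + 1/64 ± ...
= -0.8222
(Full series converges to -π²/12 ≈ -0.8225)

S_42 = -0.8222


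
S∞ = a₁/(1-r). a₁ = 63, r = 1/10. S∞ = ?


S∞ = a₁/(1-r) = 63/(1 - 1/10)
= 63/(9/10)
= 70

S∞ = 70


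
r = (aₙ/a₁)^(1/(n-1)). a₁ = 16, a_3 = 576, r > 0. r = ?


r^(n-1) = aₙ/a₁
r^2 = 576/16 = 36
r = 36^(1/2)
= ±6; taking r > 0 gives r = 6

r = 6


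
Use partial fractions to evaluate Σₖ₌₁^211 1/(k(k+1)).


1/(k(k+1)) = 1/k - 1/(k+1) (partial fractions)
Telescoping: Σ = 1 - 1/212 = 211/212

Sum = 211/212


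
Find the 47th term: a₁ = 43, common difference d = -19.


aₙ = a₁ + (n-1)d
= 43 + (47-1)×-19
= 43 - 874
= -831

a_47 = -831


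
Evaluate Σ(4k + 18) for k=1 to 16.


Σ(4k+18) = 4·Σk + 18·n
= 4·136 + 18·16
= 544 + 288 = 832

Σ = 832


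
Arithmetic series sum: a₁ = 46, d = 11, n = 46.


aₙ = 46 + (46-1)×11 = 541
Sₙ = n(a₁+aₙ)/2 = 46×(46+541)/2
= 46×587/2 = 13501

S_46 = 13501


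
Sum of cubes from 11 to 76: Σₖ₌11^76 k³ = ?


Σₖ₌11^76 k³ = [76·77/2]² − [10·11/2]²
= 8561476 − 3025 = 8558451

Σk³ = 8558451


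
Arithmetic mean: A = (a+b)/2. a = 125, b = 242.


AM = (125 + 242)/2 = 367/2 = 183.5

AM = 183.5


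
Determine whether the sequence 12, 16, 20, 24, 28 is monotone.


Differences: 4, 4, 4, 4
All differences > 0 → strictly INCREASING

Monotonically increasing


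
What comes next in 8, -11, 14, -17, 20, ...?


Pattern: alternating sign, magnitude arithmetic (d=3)
Terms: 8, -11, 14, -17, 20
Next term = -23

Next term = -23


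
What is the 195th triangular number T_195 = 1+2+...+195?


n(n+1)/2 = 195×196/2 = 38220/2 = 19110

Σk = 19110


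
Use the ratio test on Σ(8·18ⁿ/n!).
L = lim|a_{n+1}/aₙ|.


aₙ = 8·18^n/n!
a_{n+1}/aₙ = 18^(n+1)/(n+1)! × n!/18^n  (constant 8 cancels)
= 18/(n+1)
L = lim(n→∞) 18/(n+1) = 0
L < 1 → series CONVERGES

Converges (ratio test: L = 0 < 1)


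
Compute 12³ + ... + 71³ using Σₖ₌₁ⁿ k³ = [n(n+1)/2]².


Σₖ₌12^71 k³ = [71·72/2]² − [11·12/2]²
= 6533136 − 4356 = 6528780

Σk³ = 6528780


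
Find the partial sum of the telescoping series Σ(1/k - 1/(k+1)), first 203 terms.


Telescoping: adjacent terms cancel.
= 1/1 - 1/204
= 1 - 1/204 = 203/204

Sum = 203/204


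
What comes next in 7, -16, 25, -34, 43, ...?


Pattern: alternating sign, magnitude arithmetic (d=9)
Terms: 7, -16, 25, -34, 43
Next term = -52

Next term = -52


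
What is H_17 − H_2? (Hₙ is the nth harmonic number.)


Σₖ₌3^17 1/k = 1/3 + 1/4 + 1/5 + ... + 1/17
= 23763863/12252240
≈ 1.9396

Sum = 23763863/12252240 ≈ 1.9396


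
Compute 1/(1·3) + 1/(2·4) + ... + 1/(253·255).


1/(k(k+2)) = (1/2)·(1/k - 1/(k+2)) (partial fractions)
Telescoping: Σ = (1/2)·(1 + 1/2 - 1/254 - 1/255) = 48323/64770

Sum = 48323/64770


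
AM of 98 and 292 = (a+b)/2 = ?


AM = (98 + 292)/2 = 390/2 = 195

AM = 195


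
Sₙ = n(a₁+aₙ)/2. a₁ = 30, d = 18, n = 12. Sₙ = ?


aₙ = 30 + (12-1)×18 = 228
Sₙ = n(a₁+aₙ)/2 = 12×(30+228)/2
= 12×258/2 = 1548

S_12 = 1548


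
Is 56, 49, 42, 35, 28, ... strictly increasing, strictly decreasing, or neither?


Differences: -7, -7, -7, -7
All differences < 0 → strictly DECREASING

Monotonically decreasing


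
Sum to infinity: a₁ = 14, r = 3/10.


S∞ = a₁/(1-r) = 14/(1 - 3/10)
= 14/(7/10)
= 20

S∞ = 20


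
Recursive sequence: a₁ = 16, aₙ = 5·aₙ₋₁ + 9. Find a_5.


Computing step by step:
a_1 = 16
a_2 = 89
a_3 = 454
a_4 = 2279
a_5 = 11404


a_5 = 11404


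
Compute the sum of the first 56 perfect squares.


n = 56
n(n+1)(2n+1)/6 = 56×57×113/6
= 360696/6 = 60116

Σk² = 60116


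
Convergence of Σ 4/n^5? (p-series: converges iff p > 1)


p-series test: Σ c/n^p converges if p > 1, diverges if p ≤ 1 (constant c > 0 doesn't affect convergence).
p = 5
5 > 1 → CONVERGES

Converges (p = 5 > 1)


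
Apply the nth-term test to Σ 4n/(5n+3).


lim(n→∞) 4n/(5n+3) = 4/5 = 4/5  (divide numerator and denominator by n)
lim aₙ = 4/5 ≠ 0 → series DIVERGES

Diverges (lim aₙ = 4/5 ≠ 0)


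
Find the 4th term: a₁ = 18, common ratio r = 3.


aₙ = a₁·r^(n-1)
= 18×3^3
= 18×27
= 486

a_4 = 486


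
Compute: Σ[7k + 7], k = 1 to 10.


Σ(7k+7) = 7·Σk + 7·n
= 7·55 + 7·10
= 385 + 70 = 455

Σ = 455


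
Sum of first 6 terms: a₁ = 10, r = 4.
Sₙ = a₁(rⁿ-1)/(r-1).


Sₙ = 10×(4^6 - 1)/(4 - 1)
= 10×(4096 - 1)/3
= 10×4095/3
= 13650

S_6 = 13650


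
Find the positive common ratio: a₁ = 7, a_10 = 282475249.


r^(n-1) = aₙ/a₁
r^9 = 282475249/7 = 40353607
r = 40353607^(1/9)
= 7

r = 7


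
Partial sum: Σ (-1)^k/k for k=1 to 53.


S = -1 + 1/2 - 1/3 + 1/4 - 1/5 + 1/6 - 1/7 + 1/8 ± ...
= -0.7025
(Full series converges to -ln(2) ≈ -0.6931)

S_53 = -0.7025


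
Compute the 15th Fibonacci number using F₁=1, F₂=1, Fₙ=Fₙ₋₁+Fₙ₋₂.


Fibonacci sequence: 1, 1, 2, 3, 5, 8, 13, 21, 34, 55, 89, ...
F(15) = 610

F(15) = 610


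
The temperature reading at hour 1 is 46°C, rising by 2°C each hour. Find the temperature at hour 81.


aₙ = a₁ + (n-1)d
= 46 + (81-1)×2
= 46 + 160
= 206

a_81 = 206


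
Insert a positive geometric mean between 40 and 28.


GM = √(40×28) = √1120 = 33.4664

GM = 33.4664


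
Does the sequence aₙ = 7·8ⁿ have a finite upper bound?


aₙ = 7·8ⁿ → as n→∞, aₙ→∞ (since base 8 > 1)
No finite upper bound exists
The sequence is UNBOUNDED

Unbounded (aₙ → ∞ as n → ∞)


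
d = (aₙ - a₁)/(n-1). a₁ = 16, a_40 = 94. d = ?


d = (aₙ - a₁)/(n-1)
= (94 - 16)/(40-1)
= 78/39 = 2

d = 2


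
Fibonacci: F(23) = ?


Fibonacci sequence: 1, 1, 2, 3, 5, 8, 13, 21, 34, 55, 89, ...
F(23) = 28657

F(23) = 28657


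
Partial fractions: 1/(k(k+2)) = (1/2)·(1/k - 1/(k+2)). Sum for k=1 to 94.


1/(k(k+2)) = (1/2)·(1/k - 1/(k+2)) (partial fractions)
Telescoping: Σ = (1/2)·(1 + 1/2 - 1/95 - 1/96) = 13489/18240

Sum = 13489/18240


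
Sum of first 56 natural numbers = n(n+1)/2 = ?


n(n+1)/2 = 56×57/2 = 3192/2 = 1596

Σk = 1596


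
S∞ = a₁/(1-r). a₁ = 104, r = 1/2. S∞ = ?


S∞ = a₁/(1-r) = 104/(1 - 1/2)
= 104/(1/2)
= 208

S∞ = 208


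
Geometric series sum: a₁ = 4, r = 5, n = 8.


Sₙ = 4×(5^8 - 1)/(5 - 1)
= 4×(390625 - 1)/4
= 4×390624/4
= 390624

S_8 = 390624


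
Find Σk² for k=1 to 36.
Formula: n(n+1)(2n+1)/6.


n = 36
n(n+1)(2n+1)/6 = 36×37×73/6
= 97236/6 = 16206

Σk² = 16206


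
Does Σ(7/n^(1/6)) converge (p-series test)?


p-series test: Σ c/n^p converges if p > 1, diverges if p ≤ 1 (constant c > 0 doesn't affect convergence).
p = 1/6
1/6 ≤ 1 → DIVERGES

Diverges (p = 1/6 ≤ 1)


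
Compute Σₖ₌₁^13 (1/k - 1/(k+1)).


Telescoping: adjacent terms cancel.
= 1/1 - 1/14
= 1 - 1/14 = 13/14

Sum = 13/14


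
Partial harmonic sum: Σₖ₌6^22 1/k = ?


Σₖ₌6^22 1/k = 1/6 + 1/7 + 1/8 + ... + 1/22
= 109216951/77597520
≈ 1.4075

Sum = 109216951/77597520 ≈ 1.4075


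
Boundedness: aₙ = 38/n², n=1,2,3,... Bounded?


a₁ = 38, a₂ = 38/4, a₃ = 38/9, ...
0 < aₙ ≤ 38 for all n ≥ 1
The sequence IS bounded

Bounded (0 < aₙ ≤ 38)


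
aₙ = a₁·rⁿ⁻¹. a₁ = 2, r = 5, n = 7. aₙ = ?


aₙ = a₁·r^(n-1)
= 2×5^6
= 2×15625
= 31250

a_7 = 31250


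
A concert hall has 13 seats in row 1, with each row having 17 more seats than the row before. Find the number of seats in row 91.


aₙ = a₁ + (n-1)d
= 13 + (91-1)×17
= 13 + 1530
= 1543

a_91 = 1543


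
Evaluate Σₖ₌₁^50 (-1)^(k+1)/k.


S = 1 - 1/2 + 1/3 - 1/4 + 1/5 - 1/6 + 1/7 - 1/8 ± ...
= 0.6832
(Full series converges to +ln(2) ≈ +0.6931)

S_50 = 0.6832


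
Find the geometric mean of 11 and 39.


GM = √(11×39) = √429 = 20.7123

GM = 20.7123


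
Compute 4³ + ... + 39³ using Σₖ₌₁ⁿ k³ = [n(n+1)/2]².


Σₖ₌4^39 k³ = [39·40/2]² − [3·4/2]²
= 608400 − 36 = 608364

Σk³ = 608364


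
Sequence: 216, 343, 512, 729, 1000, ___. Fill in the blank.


Pattern: perfect cubes: n³
Terms: 216, 343, 512, 729, 1000
Next term = 1331

Next term = 1331


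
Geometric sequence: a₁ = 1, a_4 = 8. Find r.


r^(n-1) = aₙ/a₁
r^3 = 8/1 = 8
r = 8^(1/3)
= 2

r = 2


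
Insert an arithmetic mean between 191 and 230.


AM = (191 + 230)/2 = 421/2 = 210.5

AM = 210.5


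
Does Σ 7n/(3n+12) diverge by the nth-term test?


lim(n→∞) 7n/(3n+12) = 7/3 = 7/3  (divide numerator and denominator by n)
lim aₙ = 7/3 ≠ 0 → series DIVERGES

Diverges (lim aₙ = 7/3 ≠ 0)


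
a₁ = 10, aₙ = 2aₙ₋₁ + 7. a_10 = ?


Computing step by step:
a_1 = 10
a_2 = 27
a_3 = 61
a_4 = 129
a_5 = 265
a_6 = 537
a_7 = 1081
a_8 = 2169
a_9 = 4345
a_10 = 8697


a_10 = 8697


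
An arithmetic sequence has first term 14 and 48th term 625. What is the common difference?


d = (aₙ - a₁)/(n-1)
= (625 - 14)/(48-1)
= 611/47 = 13

d = 13


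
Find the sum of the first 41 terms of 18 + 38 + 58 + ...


aₙ = 18 + (41-1)×20 = 818
Sₙ = n(a₁+aₙ)/2 = 41×(18+818)/2
= 41×836/2 = 17138

S_41 = 17138


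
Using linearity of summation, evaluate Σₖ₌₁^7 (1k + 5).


Σ(1k+5) = 1·Σk + 5·n
= 1·28 + 5·7
= 28 + 35 = 63

Σ = 63


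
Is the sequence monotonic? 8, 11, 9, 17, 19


Differences: 3, -2, 8, 2
Difference at position 1 is +3 (> 0) but position 2 is -2 (< 0) — sequence both rises and falls
→ NOT monotonic

Not monotonic


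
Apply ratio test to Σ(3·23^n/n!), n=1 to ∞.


aₙ = 3·23^n/n!
a_{n+1}/aₙ = 23^(n+1)/(n+1)! × n!/23^n  (constant 3 cancels)
= 23/(n+1)
L = lim(n→∞) 23/(n+1) = 0
L < 1 → series CONVERGES

Converges (ratio test: L = 0 < 1)


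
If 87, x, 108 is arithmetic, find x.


AM = (87 + 108)/2 = 195/2 = 97.5

AM = 97.5


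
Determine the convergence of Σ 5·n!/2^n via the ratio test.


aₙ = 5·n!/2^n
a_{n+1}/aₙ = (n+1)!/2^(n+1) × 2^n/n!  (constant 5 cancels)
= (n+1)/2
L = lim(n→∞) (n+1)/2 = ∞
L > 1 → series DIVERGES

Diverges (ratio test: L = ∞ > 1)


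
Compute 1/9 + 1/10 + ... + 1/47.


Σₖ₌9^47 1/k = 1/9 + 1/10 + 1/11 + ... + 1/47
= 761526744551583731543/442720643463713815200
≈ 1.7201

Sum = 761526744551583731543/442720643463713815200 ≈ 1.7201


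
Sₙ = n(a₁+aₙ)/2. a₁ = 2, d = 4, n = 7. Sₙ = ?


aₙ = 2 + (7-1)×4 = 26
Sₙ = n(a₁+aₙ)/2 = 7×(2+26)/2
= 7×28/2 = 98

S_7 = 98


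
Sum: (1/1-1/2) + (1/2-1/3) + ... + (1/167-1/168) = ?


Telescoping: adjacent terms cancel.
= 1/1 - 1/168
= 1 - 1/168 = 167/168

Sum = 167/168


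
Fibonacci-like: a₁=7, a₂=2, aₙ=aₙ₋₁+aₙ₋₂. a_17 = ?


Computing iteratively: 7, 2, 9, 11, 20, 31, 51, 82, 133, 215, 348, 563, ...
a_17 = 6244

a_17 = 6244


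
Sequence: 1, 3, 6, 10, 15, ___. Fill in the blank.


Pattern: triangular numbers: n(n+1)/2
Terms: 1, 3, 6, 10, 15
Next term = 21

Next term = 21


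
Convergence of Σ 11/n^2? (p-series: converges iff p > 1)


p-series test: Σ c/n^p converges if p > 1, diverges if p ≤ 1 (constant c > 0 doesn't affect convergence).
p = 2
2 > 1 → CONVERGES

Converges (p = 2 > 1)


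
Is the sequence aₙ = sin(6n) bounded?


For all n, -1 ≤ sin(6n) ≤ 1, so -1 ≤ sin(6n) ≤ 1
Lower bound: -1, Upper bound: 1
The sequence IS bounded

Bounded (-1 ≤ aₙ ≤ 1)


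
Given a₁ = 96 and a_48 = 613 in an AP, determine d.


d = (aₙ - a₁)/(n-1)
= (613 - 96)/(48-1)
= 517/47 = 11

d = 11


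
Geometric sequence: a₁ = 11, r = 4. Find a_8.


aₙ = a₁·r^(n-1)
= 11×4^7
= 11×16384
= 180224

a_8 = 180224


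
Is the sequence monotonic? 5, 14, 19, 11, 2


Differences: 9, 5, -8, -9
Difference at position 1 is +9 (> 0) but position 3 is -8 (< 0) — sequence both rises and falls
→ NOT monotonic

Not monotonic


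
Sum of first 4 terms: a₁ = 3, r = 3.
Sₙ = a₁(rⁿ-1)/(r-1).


Sₙ = 3×(3^4 - 1)/(3 - 1)
= 3×(81 - 1)/2
= 3×80/2
= 120

S_4 = 120


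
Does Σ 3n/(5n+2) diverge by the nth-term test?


lim(n→∞) 3n/(5n+2) = 3/5 = 3/5  (divide numerator and denominator by n)
lim aₙ = 3/5 ≠ 0 → series DIVERGES

Diverges (lim aₙ = 3/5 ≠ 0)


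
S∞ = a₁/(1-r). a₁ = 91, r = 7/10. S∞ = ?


S∞ = a₁/(1-r) = 91/(1 - 7/10)
= 91/(3/10)
= 910/3

S∞ = 910/3


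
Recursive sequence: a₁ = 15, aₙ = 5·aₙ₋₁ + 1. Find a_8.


Computing step by step:
a_1 = 15
a_2 = 76
a_3 = 381
a_4 = 1906
a_5 = 9531
a_6 = 47656
a_7 = 238281
a_8 = 1191406


a_8 = 1191406


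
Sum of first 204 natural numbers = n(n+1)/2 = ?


n(n+1)/2 = 204×205/2 = 41820/2 = 20910

Σk = 20910


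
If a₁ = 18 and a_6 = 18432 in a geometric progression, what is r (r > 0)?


r^(n-1) = aₙ/a₁
r^5 = 18432/18 = 1024
r = 1024^(1/5)
= 4

r = 4


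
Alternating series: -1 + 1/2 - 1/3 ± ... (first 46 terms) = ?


S = -1 + 1/2 - 1/3 + 1/4 - 1/5 + 1/6 - 1/7 + 1/8 ± ...
= -0.6824
(Full series converges to -ln(2) ≈ -0.6931)

S_46 = -0.6824


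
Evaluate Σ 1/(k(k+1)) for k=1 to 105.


1/(k(k+1)) = 1/k - 1/(k+1) (partial fractions)
Telescoping: Σ = 1 - 1/106 = 105/106

Sum = 105/106


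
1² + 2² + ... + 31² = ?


n = 31
n(n+1)(2n+1)/6 = 31×32×63/6
= 62496/6 = 10416

Σk² = 10416


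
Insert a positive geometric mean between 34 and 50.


GM = √(34×50) = √1700 = 41.2311

GM = 41.2311


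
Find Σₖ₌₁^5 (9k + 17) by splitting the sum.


Σ(9k+17) = 9·Σk + 17·n
= 9·15 + 17·5
= 135 + 85 = 220

Σ = 220


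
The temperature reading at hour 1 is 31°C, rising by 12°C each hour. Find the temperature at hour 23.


aₙ = a₁ + (n-1)d
= 31 + (23-1)×12
= 31 + 264
= 295

a_23 = 295


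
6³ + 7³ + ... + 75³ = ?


Σₖ₌6^75 k³ = [75·76/2]² − [5·6/2]²
= 8122500 − 225 = 8122275

Σk³ = 8122275


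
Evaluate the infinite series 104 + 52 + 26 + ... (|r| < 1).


S∞ = a₁/(1-r) = 104/(1 - 1/2)
= 104/(1/2)
= 208

S∞ = 208


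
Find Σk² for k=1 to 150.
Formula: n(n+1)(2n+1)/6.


n = 150
n(n+1)(2n+1)/6 = 150×151×301/6
= 6817650/6 = 1136275

Σk² = 1136275


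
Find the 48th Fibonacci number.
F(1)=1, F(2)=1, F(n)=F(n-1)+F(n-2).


Fibonacci sequence: 1, 1, 2, 3, 5, 8, 13, 21, 34, 55, 89, ...
F(48) = 4807526976

F(48) = 4807526976


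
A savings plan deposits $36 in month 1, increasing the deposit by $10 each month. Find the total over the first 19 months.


aₙ = 36 + (19-1)×10 = 216
Sₙ = n(a₁+aₙ)/2 = 19×(36+216)/2
= 19×252/2 = 2394

S_19 = 2394


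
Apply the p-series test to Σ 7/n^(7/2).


p-series test: Σ c/n^p converges if p > 1, diverges if p ≤ 1 (constant c > 0 doesn't affect convergence).
p = 7/2
7/2 > 1 → CONVERGES

Converges (p = 7/2 > 1)


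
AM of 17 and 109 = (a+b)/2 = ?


AM = (17 + 109)/2 = 126/2 = 63

AM = 63


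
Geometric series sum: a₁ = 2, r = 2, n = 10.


Sₙ = 2×(2^10 - 1)/(2 - 1)
= 2×(1024 - 1)/1
= 2×1023/1
= 2046

S_10 = 2046


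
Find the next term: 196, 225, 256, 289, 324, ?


Pattern: perfect squares: n²
Terms: 196, 225, 256, 289, 324
Next term = 361

Next term = 361


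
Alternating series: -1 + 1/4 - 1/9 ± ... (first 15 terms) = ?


S = -1 + 1/4 - 1/9 + 1/16 - 1/25 + 1/36 - 1/49 + 1/64 ± ...
= -0.8245
(Full series converges to -π²/12 ≈ -0.8225)

S_15 = -0.8245


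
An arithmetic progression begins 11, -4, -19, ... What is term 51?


aₙ = a₁ + (n-1)d
= 11 + (51-1)×-15
= 11 - 750
= -739

a_51 = -739


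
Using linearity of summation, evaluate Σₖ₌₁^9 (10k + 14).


Σ(10k+14) = 10·Σk + 14·n
= 10·45 + 14·9
= 450 + 126 = 576

Σ = 576


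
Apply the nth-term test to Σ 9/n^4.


lim(n→∞) 9/n^4 = 0
lim aₙ = 0 → nth-term test is INCONCLUSIVE
(Need other tests; this is actually a convergent p-series with p=4 > 1)

Inconclusive (lim aₙ = 0; need another test)


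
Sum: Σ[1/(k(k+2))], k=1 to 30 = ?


1/(k(k+2)) = (1/2)·(1/k - 1/(k+2)) (partial fractions)
Telescoping: Σ = (1/2)·(1 + 1/2 - 1/31 - 1/32) = 1425/1984

Sum = 1425/1984


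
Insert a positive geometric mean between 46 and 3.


GM = √(46×3) = √138 = 11.7473

GM = 11.7473


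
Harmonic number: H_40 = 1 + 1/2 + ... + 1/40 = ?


H_40 = 1/1 + 1/2 + 1/3 + ... + 1/40
= 2078178381193813/485721041551200
≈ 4.2785

H_40 = 2078178381193813/485721041551200 ≈ 4.2785


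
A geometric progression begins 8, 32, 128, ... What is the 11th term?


aₙ = a₁·r^(n-1)
= 8×4^10
= 8×1048576
= 8388608

a_11 = 8388608


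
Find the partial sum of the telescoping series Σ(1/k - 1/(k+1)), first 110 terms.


Telescoping: adjacent terms cancel.
= 1/1 - 1/111
= 1 - 1/111 = 110/111

Sum = 110/111


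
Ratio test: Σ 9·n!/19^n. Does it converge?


aₙ = 9·n!/19^n
a_{n+1}/aₙ = (n+1)!/19^(n+1) × 19^n/n!  (constant 9 cancels)
= (n+1)/19
L = lim(n→∞) (n+1)/19 = ∞
L > 1 → series DIVERGES

Diverges (ratio test: L = ∞ > 1)


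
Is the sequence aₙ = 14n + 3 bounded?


aₙ = 14n + 3 → as n→∞, aₙ→∞
No finite upper bound exists
The sequence is UNBOUNDED

Unbounded (aₙ → ∞ as n → ∞)


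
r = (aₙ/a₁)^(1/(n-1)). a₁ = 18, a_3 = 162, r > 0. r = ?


r^(n-1) = aₙ/a₁
r^2 = 162/18 = 9
r = 9^(1/2)
= ±3; taking r > 0 gives r = 3

r = 3


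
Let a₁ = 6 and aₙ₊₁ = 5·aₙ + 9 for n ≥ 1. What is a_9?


Computing step by step:
a_1 = 6
a_2 = 39
a_3 = 204
a_4 = 1029
a_5 = 5154
a_6 = 25779
a_7 = 128904
a_8 = 644529
a_9 = 3222654


a_9 = 3222654


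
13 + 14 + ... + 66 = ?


Σₖ₌13^66 k = Σₖ₌₁^66 k − Σₖ₌₁^12 k
= 66·67/2 − 12·13/2
= 2211 − 78 = 2133

Σk = 2133


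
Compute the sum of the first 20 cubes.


n(n+1)/2 = 20×21/2 = 210
Σk³ = 210² = 44100

Σk³ = 44100


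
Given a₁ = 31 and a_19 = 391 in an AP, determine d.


d = (aₙ - a₁)/(n-1)
= (391 - 31)/(19-1)
= 360/18 = 20

d = 20


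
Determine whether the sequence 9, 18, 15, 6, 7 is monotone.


Differences: 9, -3, -9, 1
Difference at position 1 is +9 (> 0) but position 2 is -3 (< 0) — sequence both rises and falls
→ NOT monotonic

Not monotonic


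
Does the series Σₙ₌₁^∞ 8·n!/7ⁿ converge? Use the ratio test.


aₙ = 8·n!/7^n
a_{n+1}/aₙ = (n+1)!/7^(n+1) × 7^n/n!  (constant 8 cancels)
= (n+1)/7
L = lim(n→∞) (n+1)/7 = ∞
L > 1 → series DIVERGES

Diverges (ratio test: L = ∞ > 1)


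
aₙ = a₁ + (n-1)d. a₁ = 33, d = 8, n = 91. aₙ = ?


aₙ = a₁ + (n-1)d
= 33 + (91-1)×8
= 33 + 720
= 753

a_91 = 753


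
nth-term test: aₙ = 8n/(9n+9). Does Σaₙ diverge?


lim(n→∞) 8n/(9n+9) = 8/9 = 8/9  (divide numerator and denominator by n)
lim aₙ = 8/9 ≠ 0 → series DIVERGES

Diverges (lim aₙ = 8/9 ≠ 0)


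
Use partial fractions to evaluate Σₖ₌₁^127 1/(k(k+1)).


1/(k(k+1)) = 1/k - 1/(k+1) (partial fractions)
Telescoping: Σ = 1 - 1/128 = 127/128

Sum = 127/128


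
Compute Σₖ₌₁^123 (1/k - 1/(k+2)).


Telescoping with gap 2: two head and two tail terms survive.
= (1 + 1/2) - (1/124 + 1/125)
= 3/2 - 1/124 - 1/125 = 23001/15500

Sum = 23001/15500


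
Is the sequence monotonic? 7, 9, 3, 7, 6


Differences: 2, -6, 4, -1
Difference at position 1 is +2 (> 0) but position 2 is -6 (< 0) — sequence both rises and falls
→ NOT monotonic

Not monotonic


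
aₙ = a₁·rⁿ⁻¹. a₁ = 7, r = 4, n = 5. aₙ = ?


aₙ = a₁·r^(n-1)
= 7×4^4
= 7×256
= 1792

a_5 = 1792


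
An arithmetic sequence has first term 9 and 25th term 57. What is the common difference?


d = (aₙ - a₁)/(n-1)
= (57 - 9)/(25-1)
= 48/24 = 2

d = 2


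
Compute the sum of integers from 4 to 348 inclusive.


Σₖ₌4^348 k = Σₖ₌₁^348 k − Σₖ₌₁^3 k
= 348·349/2 − 3·4/2
= 60726 − 6 = 60720

Σk = 60720


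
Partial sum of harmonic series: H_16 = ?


H_16 = 1/1 + 1/2 + 1/3 + ... + 1/16
= 2436559/720720
≈ 3.3807

H_16 = 2436559/720720 ≈ 3.3807


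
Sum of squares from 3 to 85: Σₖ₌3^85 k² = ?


Σₖ₌3^85 k² = Σₖ₌₁^85 k² − Σₖ₌₁^2 k²
= 85·86·171/6 − 2·3·5/6
= 208335 − 5 = 208330

Σk² = 208330


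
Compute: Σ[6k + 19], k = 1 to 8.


Σ(6k+19) = 6·Σk + 19·n
= 6·36 + 19·8
= 216 + 152 = 368

Σ = 368


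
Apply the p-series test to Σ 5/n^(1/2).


p-series test: Σ c/n^p converges if p > 1, diverges if p ≤ 1 (constant c > 0 doesn't affect convergence).
p = 1/2
1/2 ≤ 1 → DIVERGES

Diverges (p = 1/2 ≤ 1)


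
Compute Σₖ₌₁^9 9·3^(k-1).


Sₙ = 9×(3^9 - 1)/(3 - 1)
= 9×(19683 - 1)/2
= 9×19682/2
= 88569

S_9 = 88569


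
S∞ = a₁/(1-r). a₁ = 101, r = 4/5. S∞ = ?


S∞ = a₁/(1-r) = 101/(1 - 4/5)
= 101/(1/5)
= 505

S∞ = 505


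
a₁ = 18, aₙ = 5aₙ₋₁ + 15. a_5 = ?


Computing step by step:
a_1 = 18
a_2 = 105
a_3 = 540
a_4 = 2715
a_5 = 13590


a_5 = 13590


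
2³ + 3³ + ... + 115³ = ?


Σₖ₌2^115 k³ = [115·116/2]² − [1·2/2]²
= 44488900 − 1 = 44488899

Σk³ = 44488899


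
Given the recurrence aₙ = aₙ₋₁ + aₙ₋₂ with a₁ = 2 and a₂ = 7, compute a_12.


Computing iteratively: 2, 7, 9, 16, 25, 41, 66, 107, 173, 280, 453, 733
a_12 = 733

a_12 = 733


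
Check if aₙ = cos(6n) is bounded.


For all n, -1 ≤ cos(6n) ≤ 1, so -1 ≤ cos(6n) ≤ 1
Lower bound: -1, Upper bound: 1
The sequence IS bounded

Bounded (-1 ≤ aₙ ≤ 1)


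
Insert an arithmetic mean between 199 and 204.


AM = (199 + 204)/2 = 403/2 = 201.5

AM = 201.5


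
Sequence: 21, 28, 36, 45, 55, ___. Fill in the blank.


Pattern: triangular numbers: n(n+1)/2
Terms: 21, 28, 36, 45, 55
Next term = 66

Next term = 66


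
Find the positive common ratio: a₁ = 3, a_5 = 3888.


r^(n-1) = aₙ/a₁
r^4 = 3888/3 = 1296
r = 1296^(1/4)
= ±6; taking r > 0 gives r = 6

r = 6


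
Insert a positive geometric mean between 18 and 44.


GM = √(18×44) = √792 = 28.1425

GM = 28.1425


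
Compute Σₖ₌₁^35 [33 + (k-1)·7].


aₙ = 33 + (35-1)×7 = 271
Sₙ = n(a₁+aₙ)/2 = 35×(33+271)/2
= 35×304/2 = 5320

S_35 = 5320


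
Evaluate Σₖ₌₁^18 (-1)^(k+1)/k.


S = 1 - 1/2 + 1/3 - 1/4 + 1/5 - 1/6 + 1/7 - 1/8 ± ...
= 0.6661
(Full series converges to +ln(2) ≈ +0.6931)

S_18 = 0.6661


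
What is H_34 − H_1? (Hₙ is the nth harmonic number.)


Σₖ₌2^34 1/k = 1/2 + 1/3 + 1/4 + ... + 1/34
= 40934600117149/13127595717600
≈ 3.1182

Sum = 40934600117149/13127595717600 ≈ 3.1182


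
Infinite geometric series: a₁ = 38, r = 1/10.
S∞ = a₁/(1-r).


S∞ = a₁/(1-r) = 38/(1 - 1/10)
= 38/(9/10)
= 380/9

S∞ = 380/9


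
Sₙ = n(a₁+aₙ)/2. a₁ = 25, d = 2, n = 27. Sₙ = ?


aₙ = 25 + (27-1)×2 = 77
Sₙ = n(a₁+aₙ)/2 = 27×(25+77)/2
= 27×102/2 = 1377

S_27 = 1377


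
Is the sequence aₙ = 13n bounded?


aₙ = 13n → as n→∞, aₙ→∞
No finite upper bound exists
The sequence is UNBOUNDED

Unbounded (aₙ → ∞ as n → ∞)


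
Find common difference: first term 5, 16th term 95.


d = (aₙ - a₁)/(n-1)
= (95 - 5)/(16-1)
= 90/15 = 6

d = 6


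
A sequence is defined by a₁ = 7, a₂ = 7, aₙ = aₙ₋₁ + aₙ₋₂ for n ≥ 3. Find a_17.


Computing iteratively: 7, 7, 14, 21, 35, 56, 91, 147, 238, 385, 623, 1008, ...
a_17 = 11179

a_17 = 11179


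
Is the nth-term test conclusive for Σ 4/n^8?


lim(n→∞) 4/n^8 = 0
lim aₙ = 0 → nth-term test is INCONCLUSIVE
(Need other tests; this is actually a convergent p-series with p=8 > 1)

Inconclusive (lim aₙ = 0; need another test)


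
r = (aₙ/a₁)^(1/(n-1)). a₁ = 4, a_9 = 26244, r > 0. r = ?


r^(n-1) = aₙ/a₁
r^8 = 26244/4 = 6561
r = 6561^(1/8)
= ±3; taking r > 0 gives r = 3

r = 3


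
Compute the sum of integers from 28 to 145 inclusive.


Σₖ₌28^145 k = Σₖ₌₁^145 k − Σₖ₌₁^27 k
= 145·146/2 − 27·28/2
= 10585 − 378 = 10207

Σk = 10207


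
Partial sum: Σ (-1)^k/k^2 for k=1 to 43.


S = -1 + 1/4 - 1/9 + 1/16 - 1/25 + 1/36 - 1/49 + 1/64 ± ...
= -0.8227
(Full series converges to -π²/12 ≈ -0.8225)

S_43 = -0.8227


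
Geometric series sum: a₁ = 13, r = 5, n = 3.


Sₙ = 13×(5^3 - 1)/(5 - 1)
= 13×(125 - 1)/4
= 13×124/4
= 403

S_3 = 403


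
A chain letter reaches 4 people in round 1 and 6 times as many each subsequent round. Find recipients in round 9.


aₙ = a₁·r^(n-1)
= 4×6^8
= 4×1679616
= 6718464

a_9 = 6718464


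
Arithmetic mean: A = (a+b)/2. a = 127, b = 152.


AM = (127 + 152)/2 = 279/2 = 139.5

AM = 139.5


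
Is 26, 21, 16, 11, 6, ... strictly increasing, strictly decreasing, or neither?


Differences: -5, -5, -5, -5
All differences < 0 → strictly DECREASING

Monotonically decreasing


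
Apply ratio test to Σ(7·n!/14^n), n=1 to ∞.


aₙ = 7·n!/14^n
a_{n+1}/aₙ = (n+1)!/14^(n+1) × 14^n/n!  (constant 7 cancels)
= (n+1)/14
L = lim(n→∞) (n+1)/14 = ∞
L > 1 → series DIVERGES

Diverges (ratio test: L = ∞ > 1)


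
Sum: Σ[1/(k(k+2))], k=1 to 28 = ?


1/(k(k+2)) = (1/2)·(1/k - 1/(k+2)) (partial fractions)
Telescoping: Σ = (1/2)·(1 + 1/2 - 1/29 - 1/30) = 623/870

Sum = 623/870


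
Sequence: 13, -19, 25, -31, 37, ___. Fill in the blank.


Pattern: alternating sign, magnitude arithmetic (d=6)
Terms: 13, -19, 25, -31, 37
Next term = -43

Next term = -43


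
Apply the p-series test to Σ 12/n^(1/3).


p-series test: Σ c/n^p converges if p > 1, diverges if p ≤ 1 (constant c > 0 doesn't affect convergence).
p = 1/3
1/3 ≤ 1 → DIVERGES

Diverges (p = 1/3 ≤ 1)


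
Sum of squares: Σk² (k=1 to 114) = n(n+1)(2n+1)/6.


n = 114
n(n+1)(2n+1)/6 = 114×115×229/6
= 3002190/6 = 500365

Σk² = 500365


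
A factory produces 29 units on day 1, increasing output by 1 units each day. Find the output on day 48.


aₙ = a₁ + (n-1)d
= 29 + (48-1)×1
= 29 + 47
= 76

a_48 = 76


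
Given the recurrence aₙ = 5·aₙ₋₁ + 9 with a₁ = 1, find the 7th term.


Computing step by step:
a_1 = 1
a_2 = 14
a_3 = 79
a_4 = 404
a_5 = 2029
a_6 = 10154
a_7 = 50779


a_7 = 50779


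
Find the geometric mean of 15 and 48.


GM = √(15×48) = √720 = 26.8328

GM = 26.8328


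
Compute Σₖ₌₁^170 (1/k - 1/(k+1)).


Telescoping: adjacent terms cancel.
= 1/1 - 1/171
= 1 - 1/171 = 170/171

Sum = 170/171


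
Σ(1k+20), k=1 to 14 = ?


Σ(1k+20) = 1·Σk + 20·n
= 1·105 + 20·14
= 105 + 280 = 385

Σ = 385


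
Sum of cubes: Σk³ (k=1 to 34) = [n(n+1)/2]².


n(n+1)/2 = 34×35/2 = 595
Σk³ = 595² = 354025

Σk³ = 354025


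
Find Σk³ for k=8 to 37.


Σₖ₌8^37 k³ = [37·38/2]² − [7·8/2]²
= 494209 − 784 = 493425

Σk³ = 493425


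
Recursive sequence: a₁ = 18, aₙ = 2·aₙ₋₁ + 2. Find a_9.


Computing step by step:
a_1 = 18
a_2 = 38
a_3 = 78
a_4 = 158
a_5 = 318
a_6 = 638
a_7 = 1278
a_8 = 2558
a_9 = 5118


a_9 = 5118


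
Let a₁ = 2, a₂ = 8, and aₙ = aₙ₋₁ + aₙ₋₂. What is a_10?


Computing iteratively: 2, 8, 10, 18, 28, 46, 74, 120, 194, 314
a_10 = 314

a_10 = 314


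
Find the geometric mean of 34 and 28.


GM = √(34×28) = √952 = 30.8545

GM = 30.8545


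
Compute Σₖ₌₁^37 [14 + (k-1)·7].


aₙ = 14 + (37-1)×7 = 266
Sₙ = n(a₁+aₙ)/2 = 37×(14+266)/2
= 37×280/2 = 5180

S_37 = 5180


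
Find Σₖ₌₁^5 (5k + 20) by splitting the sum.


Σ(5k+20) = 5·Σk + 20·n
= 5·15 + 20·5
= 75 + 100 = 175

Σ = 175
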